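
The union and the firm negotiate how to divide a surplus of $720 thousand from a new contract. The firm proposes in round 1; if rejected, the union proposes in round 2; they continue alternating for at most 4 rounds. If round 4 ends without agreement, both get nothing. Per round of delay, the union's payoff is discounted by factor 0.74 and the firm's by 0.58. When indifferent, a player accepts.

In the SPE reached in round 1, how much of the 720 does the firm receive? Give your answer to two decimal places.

By backward induction:
Round 4 (the union proposes): rejection yields 0 for the firm; the union offers 0 and keeps 720.
Round 3 (the firm proposes): the union can get 720 next round, worth 0.74 × 720 = 532.8 now; the firm offers that and keeps 187.2.
Round 2 (the union proposes): the firm can get 187.2 next round, worth 0.58 × 187.2 = 108.576 now; the union offers that and keeps 611.424.
Round 1 (the firm proposes): the union can get 611.424 next round, worth 0.74 × 611.424 = 452.45376 now. The firm offers 452.45376 and keeps 720 − 452.45376 = 267.54624.

267.55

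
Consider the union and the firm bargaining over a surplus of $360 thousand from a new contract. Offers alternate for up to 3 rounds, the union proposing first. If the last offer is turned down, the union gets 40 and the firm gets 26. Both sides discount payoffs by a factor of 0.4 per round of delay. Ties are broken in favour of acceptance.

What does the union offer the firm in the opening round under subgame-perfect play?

90.56

Round 3 (the union proposes): the firm gets 26 if talks fail, so the union offers 26 and keeps 334.
Round 2 (the firm proposes): the union can get 334 next round, worth 0.4 × 334 = 133.6 now; the firm offers that and keeps 226.4.
Round 1 (the union proposes): the firm can get 226.4 next round, worth 0.4 × 226.4 = 90.56 now. The union offers 90.56 and keeps 360 − 90.56 = 269.44.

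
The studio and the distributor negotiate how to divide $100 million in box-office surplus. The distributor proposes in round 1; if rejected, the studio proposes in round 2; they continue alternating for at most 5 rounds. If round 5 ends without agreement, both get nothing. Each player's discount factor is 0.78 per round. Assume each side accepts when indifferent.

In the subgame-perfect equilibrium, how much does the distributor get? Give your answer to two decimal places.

72.40

Round 5 (the distributor proposes): the studio will accept anything ≥ 0, so the distributor offers 0 and keeps 100.
Round 4 (the studio proposes): the distributor can get 100 next round, worth 0.78 × 100 = 78 now; the studio offers that and keeps 22.
Round 3 (the distributor proposes): the studio can get 22 next round, worth 0.78 × 22 = 17.16 now. The distributor offers 17.16 and keeps 100 − 17.16 = 82.84.
Round 2 (the studio proposes): the distributor can get 82.84 next round, worth 0.78 × 82.84 = 64.6152 now; the studio offers that and keeps 35.3848.
Round 1 (the distributor proposes): the studio can get 35.3848 next round, worth 0.78 × 35.3848 = 27.600144 now; the distributor offers that and keeps 72.399856.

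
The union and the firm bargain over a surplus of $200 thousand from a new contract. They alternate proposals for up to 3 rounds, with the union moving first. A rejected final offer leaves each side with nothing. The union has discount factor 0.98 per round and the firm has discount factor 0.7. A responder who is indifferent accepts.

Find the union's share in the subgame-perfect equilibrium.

Round 3 (the union proposes): rejection yields 0 for the firm; the union offers 0 and keeps 200.
Round 2 (the firm proposes): the union can get 200 next round, worth 0.98 × 200 = 196 now. The firm offers 196 and keeps 200 − 196 = 4.
Round 1 (the union proposes): the firm can get 4 next round, worth 0.7 × 4 = 2.8 now, so the union offers 2.8, keeping 197.2.

197.2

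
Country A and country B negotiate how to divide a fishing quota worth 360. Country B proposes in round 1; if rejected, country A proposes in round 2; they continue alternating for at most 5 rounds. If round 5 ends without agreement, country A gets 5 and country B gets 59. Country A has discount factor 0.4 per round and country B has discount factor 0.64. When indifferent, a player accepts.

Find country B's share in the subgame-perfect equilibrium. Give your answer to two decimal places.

294.56

Round 5 (country B proposes): country A gets 5 if talks fail, so country B offers 5 and keeps 355.
Round 4 (country A proposes): country B can get 355 next round, worth 0.64 × 355 = 227.2 now. Country A offers 227.2 and keeps 360 − 227.2 = 132.8.
Round 3 (country B proposes): country A can get 132.8 next round, worth 0.4 × 132.8 = 53.12 now; country B offers that and keeps 306.88.
Round 2 (country A proposes): country B can get 306.88 next round, worth 0.64 × 306.88 = 196.4032 now; country A offers that and keeps 163.5968.
Round 1 (country B proposes): country A can get 163.5968 next round, worth 0.4 × 163.5968 = 65.43872 now, so country B offers 65.43872, keeping 294.56128.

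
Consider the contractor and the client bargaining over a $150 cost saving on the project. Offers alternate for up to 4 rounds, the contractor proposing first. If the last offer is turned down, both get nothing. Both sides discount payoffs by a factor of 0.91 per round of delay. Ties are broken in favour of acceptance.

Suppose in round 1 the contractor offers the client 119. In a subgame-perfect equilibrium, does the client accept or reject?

Round 4 (the client proposes): rejection yields 0 for the contractor; the client offers 0 and keeps 150.
Round 3 (the contractor proposes): the client can get 150 next round, worth 0.91 × 150 = 136.5 now; the contractor offers that and keeps 13.5.
Round 2 (the client proposes): the contractor can get 13.5 next round, worth 0.91 × 13.5 = 12.285 now; the client offers that and keeps 137.715.
So by rejecting in round 1, the client gets 137.715 next round, worth 0.91 × 137.715 = 125.32065 now.
Offer 119 < 125.32065, so the client rejects.

Reject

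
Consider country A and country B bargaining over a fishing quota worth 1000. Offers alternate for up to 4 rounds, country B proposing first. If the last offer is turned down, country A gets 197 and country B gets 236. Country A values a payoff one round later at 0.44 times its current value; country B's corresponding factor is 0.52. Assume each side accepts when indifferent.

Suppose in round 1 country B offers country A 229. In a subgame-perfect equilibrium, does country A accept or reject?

Round 4 (country A proposes): country B gets 236 if talks fail, so country A offers 236 and keeps 764.
Round 3 (country B proposes): country A can get 764 next round, worth 0.44 × 764 = 336.16 now. Country B offers 336.16 and keeps 1000 − 336.16 = 663.84.
Round 2 (country A proposes): country B can get 663.84 next round, worth 0.52 × 663.84 = 345.1968 now. Country A offers 345.1968 and keeps 1000 − 345.1968 = 654.8032.
So by rejecting in round 1, country A gets 654.8032 next round, worth 0.44 × 654.8032 = 288.113408 now.
Offer 229 < 288.113408, so country A rejects.

Reject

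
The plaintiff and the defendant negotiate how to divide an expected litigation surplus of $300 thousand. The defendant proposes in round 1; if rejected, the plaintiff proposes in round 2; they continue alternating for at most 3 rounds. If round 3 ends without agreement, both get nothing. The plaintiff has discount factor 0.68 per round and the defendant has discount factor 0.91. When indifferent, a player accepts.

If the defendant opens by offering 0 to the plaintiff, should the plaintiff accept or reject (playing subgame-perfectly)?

Reject

Work out the plaintiff's continuation value if the offer is rejected.
Round 3 (the defendant proposes): rejection yields 0 for the plaintiff; the defendant offers 0 and keeps 300.
Round 2 (the plaintiff proposes): the defendant can get 300 next round, worth 0.91 × 300 = 273 now; the plaintiff offers that and keeps 27.
So by rejecting in round 1, the plaintiff gets 27 next round, worth 0.68 × 27 = 18.36 now.
Offer 0 < 18.36, so the plaintiff rejects.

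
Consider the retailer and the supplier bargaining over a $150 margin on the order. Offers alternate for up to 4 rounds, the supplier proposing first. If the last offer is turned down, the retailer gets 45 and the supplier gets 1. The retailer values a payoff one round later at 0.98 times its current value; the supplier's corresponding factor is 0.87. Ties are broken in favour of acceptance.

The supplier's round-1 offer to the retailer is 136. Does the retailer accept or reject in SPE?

Reject

Round 4 (the retailer proposes): the supplier gets 1 if talks fail, so the retailer offers 1 and keeps 149.
Round 3 (the supplier proposes): the retailer can get 149 next round, worth 0.98 × 149 = 146.02 now, so the supplier offers 146.02, keeping 3.98.
Round 2 (the retailer proposes): the supplier can get 3.98 next round, worth 0.87 × 3.98 = 3.4626 now, so the retailer offers 3.4626, keeping 146.5374.
So by rejecting in round 1, the retailer gets 146.5374 next round, worth 0.98 × 146.5374 = 143.606652 now.
Offer 136 < 143.606652, so the retailer rejects.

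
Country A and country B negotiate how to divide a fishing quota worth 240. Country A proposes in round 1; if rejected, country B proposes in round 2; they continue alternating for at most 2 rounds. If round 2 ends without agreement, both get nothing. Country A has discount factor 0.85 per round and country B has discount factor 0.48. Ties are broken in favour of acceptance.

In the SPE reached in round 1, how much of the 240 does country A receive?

124.8

Work backward from the last round.
Round 2 (country B proposes): rejection yields 0 for country A; country B offers 0 and keeps 240.
Round 1 (country A proposes): country B can get 240 next round, worth 0.48 × 240 = 115.2 now. Country A offers 115.2 and keeps 240 − 115.2 = 124.8.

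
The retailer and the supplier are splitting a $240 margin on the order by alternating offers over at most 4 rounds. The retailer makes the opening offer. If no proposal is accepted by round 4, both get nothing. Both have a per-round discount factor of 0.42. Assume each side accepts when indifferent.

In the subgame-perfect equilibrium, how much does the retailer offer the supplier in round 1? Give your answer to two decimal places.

Work backward from the last round.
Round 4 (the supplier proposes): the retailer will accept anything ≥ 0, so the supplier offers 0 and keeps 240.
Round 3 (the retailer proposes): the supplier can get 240 next round, worth 0.42 × 240 = 100.8 now. The retailer offers 100.8 and keeps 240 − 100.8 = 139.2.
Round 2 (the supplier proposes): the retailer can get 139.2 next round, worth 0.42 × 139.2 = 58.464 now, so the supplier offers 58.464, keeping 181.536.
Round 1 (the retailer proposes): the supplier can get 181.536 next round, worth 0.42 × 181.536 = 76.24512 now. The retailer offers 76.24512 and keeps 240 − 76.24512 = 163.75488.

76.25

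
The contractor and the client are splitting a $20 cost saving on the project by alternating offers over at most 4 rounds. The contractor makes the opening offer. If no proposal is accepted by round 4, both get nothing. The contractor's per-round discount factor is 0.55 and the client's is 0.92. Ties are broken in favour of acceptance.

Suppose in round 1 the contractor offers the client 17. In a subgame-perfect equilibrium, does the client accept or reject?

Reject

Round 4 (the client proposes): the contractor will accept anything ≥ 0, so the client offers 0 and keeps 20.
Round 3 (the contractor proposes): the client can get 20 next round, worth 0.92 × 20 = 18.4 now. The contractor offers 18.4 and keeps 20 − 18.4 = 1.6.
Round 2 (the client proposes): the contractor can get 1.6 next round, worth 0.55 × 1.6 = 0.88 now; the client offers that and keeps 19.12.
So by rejecting in round 1, the client gets 19.12 next round, worth 0.92 × 19.12 = 17.5904 now.
Offer 17 < 17.5904, so the client rejects.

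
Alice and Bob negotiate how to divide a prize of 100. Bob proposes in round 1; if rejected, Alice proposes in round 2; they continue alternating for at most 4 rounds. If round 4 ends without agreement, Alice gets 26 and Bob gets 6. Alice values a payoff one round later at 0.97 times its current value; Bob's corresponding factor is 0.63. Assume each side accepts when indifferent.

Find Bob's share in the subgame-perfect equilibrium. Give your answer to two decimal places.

8.39

Round 4 (Alice proposes): Bob gets 6 if talks fail, so Alice offers 6 and keeps 94.
Round 3 (Bob proposes): Alice can get 94 next round, worth 0.97 × 94 = 91.18 now; Bob offers that and keeps 8.82.
Round 2 (Alice proposes): Bob can get 8.82 next round, worth 0.63 × 8.82 = 5.5566 now, so Alice offers 5.5566, keeping 94.4434.
Round 1 (Bob proposes): Alice can get 94.4434 next round, worth 0.97 × 94.4434 = 91.610098 now. Bob offers 91.610098 and keeps 100 − 91.610098 = 8.389902.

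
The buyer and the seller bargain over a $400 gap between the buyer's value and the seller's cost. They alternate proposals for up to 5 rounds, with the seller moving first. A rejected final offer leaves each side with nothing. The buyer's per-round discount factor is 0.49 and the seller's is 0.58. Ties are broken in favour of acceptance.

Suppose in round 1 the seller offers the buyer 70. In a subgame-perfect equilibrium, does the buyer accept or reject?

Reject

Round 5 (the seller proposes): the buyer will accept anything ≥ 0, so the seller offers 0 and keeps 400.
Round 4 (the buyer proposes): the seller can get 400 next round, worth 0.58 × 400 = 232 now. The buyer offers 232 and keeps 400 − 232 = 168.
Round 3 (the seller proposes): the buyer can get 168 next round, worth 0.49 × 168 = 82.32 now, so the seller offers 82.32, keeping 317.68.
Round 2 (the buyer proposes): the seller can get 317.68 next round, worth 0.58 × 317.68 = 184.2544 now, so the buyer offers 184.2544, keeping 215.7456.
So by rejecting in round 1, the buyer gets 215.7456 next round, worth 0.49 × 215.7456 = 105.715344 now.
Offer 70 < 105.715344, so the buyer rejects.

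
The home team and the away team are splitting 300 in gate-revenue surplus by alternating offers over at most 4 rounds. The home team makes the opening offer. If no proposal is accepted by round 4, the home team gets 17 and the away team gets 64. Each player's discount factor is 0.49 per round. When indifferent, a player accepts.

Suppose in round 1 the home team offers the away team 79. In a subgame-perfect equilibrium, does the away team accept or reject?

Reject

Work out the away team's continuation value if the offer is rejected.
Round 4 (the away team proposes): the home team gets 17 if talks fail, so the away team offers 17 and keeps 283.
Round 3 (the home team proposes): the away team can get 283 next round, worth 0.49 × 283 = 138.67 now, so the home team offers 138.67, keeping 161.33.
Round 2 (the away team proposes): the home team can get 161.33 next round, worth 0.49 × 161.33 = 79.0517 now. The away team offers 79.0517 and keeps 300 − 79.0517 = 220.9483.
So by rejecting in round 1, the away team gets 220.9483 next round, worth 0.49 × 220.9483 = 108.264667 now.
Offer 79 < 108.264667, so the away team rejects.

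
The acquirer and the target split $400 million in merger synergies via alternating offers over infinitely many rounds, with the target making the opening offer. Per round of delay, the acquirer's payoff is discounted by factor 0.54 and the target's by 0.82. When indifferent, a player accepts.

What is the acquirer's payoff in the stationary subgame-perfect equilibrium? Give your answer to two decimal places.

When the target proposes, the acquirer accepts any offer worth at least 0.54 times what the acquirer would get by proposing next round; and vice versa.
This gives x = 400 − 0.54y and y = 400 − 0.82x, where x and y are each side's share when it proposes.
Hence (1 − 0.54·0.82)x = 400(1 − 0.54), i.e. 0.5572·x = 184.
x ≈ 330.2225; the acquirer's share is 400 − x ≈ 69.7775.

69.78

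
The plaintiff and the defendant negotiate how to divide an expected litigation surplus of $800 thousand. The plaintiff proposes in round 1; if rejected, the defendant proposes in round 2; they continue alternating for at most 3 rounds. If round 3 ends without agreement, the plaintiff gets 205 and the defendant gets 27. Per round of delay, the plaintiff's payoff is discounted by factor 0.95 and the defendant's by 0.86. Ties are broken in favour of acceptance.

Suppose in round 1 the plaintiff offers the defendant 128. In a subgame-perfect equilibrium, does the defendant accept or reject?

Accept

Round 3 (the plaintiff proposes): the defendant gets 27 if talks fail, so the plaintiff offers 27 and keeps 773.
Round 2 (the defendant proposes): the plaintiff can get 773 next round, worth 0.95 × 773 = 734.35 now. The defendant offers 734.35 and keeps 800 − 734.35 = 65.65.
So by rejecting in round 1, the defendant gets 65.65 next round, worth 0.86 × 65.65 = 56.459 now.
Offer 128 ≥ 56.459, so the defendant accepts.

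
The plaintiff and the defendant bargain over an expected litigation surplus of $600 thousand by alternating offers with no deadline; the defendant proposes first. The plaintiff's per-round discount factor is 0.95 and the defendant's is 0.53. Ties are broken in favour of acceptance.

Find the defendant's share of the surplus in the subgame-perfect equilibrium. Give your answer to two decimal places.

60.42

In a stationary SPE each proposer offers the other exactly their discounted continuation value.
If the defendant keeps x when proposing and the plaintiff keeps y when proposing, then x = 600 − 0.95y and y = 600 − 0.53x.
Solving: x = 600(1 − 0.95) / (1 − 0.53·0.95) = 30 / 0.4965 ≈ 60.4230.
The plaintiff gets 600 − 60.4230 ≈ 539.5770.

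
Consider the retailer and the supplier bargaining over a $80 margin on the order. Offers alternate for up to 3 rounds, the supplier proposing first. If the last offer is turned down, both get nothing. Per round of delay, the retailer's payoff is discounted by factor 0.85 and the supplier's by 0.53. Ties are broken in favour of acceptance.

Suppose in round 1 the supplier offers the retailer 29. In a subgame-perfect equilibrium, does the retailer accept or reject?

Round 3 (the supplier proposes): the retailer will accept anything ≥ 0, so the supplier offers 0 and keeps 80.
Round 2 (the retailer proposes): the supplier can get 80 next round, worth 0.53 × 80 = 42.4 now, so the retailer offers 42.4, keeping 37.6.
So by rejecting in round 1, the retailer gets 37.6 next round, worth 0.85 × 37.6 = 31.96 now.
Offer 29 < 31.96, so the retailer rejects.

Reject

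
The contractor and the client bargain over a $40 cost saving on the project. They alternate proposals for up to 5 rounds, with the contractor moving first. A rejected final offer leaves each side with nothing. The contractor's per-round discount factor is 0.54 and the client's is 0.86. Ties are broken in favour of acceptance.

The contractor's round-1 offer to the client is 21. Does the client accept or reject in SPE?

Work out the client's continuation value if the offer is rejected.
Round 5 (the contractor proposes): the client will accept anything ≥ 0, so the contractor offers 0 and keeps 40.
Round 4 (the client proposes): the contractor can get 40 next round, worth 0.54 × 40 = 21.6 now, so the client offers 21.6, keeping 18.4.
Round 3 (the contractor proposes): the client can get 18.4 next round, worth 0.86 × 18.4 = 15.824 now. The contractor offers 15.824 and keeps 40 − 15.824 = 24.176.
Round 2 (the client proposes): the contractor can get 24.176 next round, worth 0.54 × 24.176 = 13.05504 now. The client offers 13.05504 and keeps 40 − 13.05504 = 26.94496.
So by rejecting in round 1, the client gets 26.94496 next round, worth 0.86 × 26.94496 = 23.1726656 now.
Offer 21 < 23.1726656, so the client rejects.

Reject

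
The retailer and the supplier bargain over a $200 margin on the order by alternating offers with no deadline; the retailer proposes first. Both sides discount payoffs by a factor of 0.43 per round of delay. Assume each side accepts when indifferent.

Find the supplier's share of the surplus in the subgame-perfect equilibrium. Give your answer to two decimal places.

When the retailer proposes, the supplier accepts any offer worth at least 0.43 times what the supplier would get by proposing next round; and vice versa.
This gives x = 200 − 0.43y and y = 200 − 0.43x, where x and y are each side's share when it proposes.
Hence (1 − 0.43·0.43)x = 200(1 − 0.43), i.e. 0.8151·x = 114.
x ≈ 139.8601; the supplier's share is 200 − x ≈ 60.1399.

60.14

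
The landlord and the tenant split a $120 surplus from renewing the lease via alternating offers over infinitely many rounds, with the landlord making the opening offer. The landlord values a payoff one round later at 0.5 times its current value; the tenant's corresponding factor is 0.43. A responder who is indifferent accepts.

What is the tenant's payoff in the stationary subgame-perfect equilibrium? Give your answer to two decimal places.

32.87

When the landlord proposes, the tenant accepts any offer worth at least 0.43 times what the tenant would get by proposing next round; and vice versa.
This gives x = 120 − 0.43y and y = 120 − 0.5x, where x and y are each side's share when it proposes.
Hence (1 − 0.43·0.5)x = 120(1 − 0.43), i.e. 0.785·x = 68.4.
x ≈ 87.1338; the tenant's share is 120 − x ≈ 32.8662.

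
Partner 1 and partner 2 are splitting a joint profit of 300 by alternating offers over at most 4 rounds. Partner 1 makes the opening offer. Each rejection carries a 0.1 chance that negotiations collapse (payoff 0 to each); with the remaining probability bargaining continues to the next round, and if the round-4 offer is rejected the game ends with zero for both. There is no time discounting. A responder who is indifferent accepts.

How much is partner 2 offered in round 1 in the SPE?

245.7

By backward induction:
Round 4 (partner 2 proposes): partner 1 will accept anything ≥ 0, so partner 2 offers 0 and keeps 300.
Round 3 (partner 1 proposes): rejecting gives partner 2 an expected 0.9 × 300 = 270. Partner 1 offers 270 and keeps 300 − 270 = 30.
Round 2 (partner 2 proposes): rejecting gives partner 1 an expected 0.9 × 30 = 27, so partner 2 offers 27, keeping 273.
Round 1 (partner 1 proposes): rejecting gives partner 2 an expected 0.9 × 273 = 245.7; partner 1 offers that and keeps 54.3.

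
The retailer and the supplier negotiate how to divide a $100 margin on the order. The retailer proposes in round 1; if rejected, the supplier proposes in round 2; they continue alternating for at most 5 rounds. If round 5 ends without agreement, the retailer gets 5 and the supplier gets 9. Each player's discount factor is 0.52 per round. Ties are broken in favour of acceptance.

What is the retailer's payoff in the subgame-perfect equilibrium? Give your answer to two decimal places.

67.63

By backward induction:
Round 5 (the retailer proposes): the supplier gets 9 if talks fail, so the retailer offers 9 and keeps 91.
Round 4 (the supplier proposes): the retailer can get 91 next round, worth 0.52 × 91 = 47.32 now, so the supplier offers 47.32, keeping 52.68.
Round 3 (the retailer proposes): the supplier can get 52.68 next round, worth 0.52 × 52.68 = 27.3936 now; the retailer offers that and keeps 72.6064.
Round 2 (the supplier proposes): the retailer can get 72.6064 next round, worth 0.52 × 72.6064 = 37.755328 now; the supplier offers that and keeps 62.244672.
Round 1 (the retailer proposes): the supplier can get 62.244672 next round, worth 0.52 × 62.244672 = 32.36722944 now, so the retailer offers 32.36722944, keeping 67.63277056.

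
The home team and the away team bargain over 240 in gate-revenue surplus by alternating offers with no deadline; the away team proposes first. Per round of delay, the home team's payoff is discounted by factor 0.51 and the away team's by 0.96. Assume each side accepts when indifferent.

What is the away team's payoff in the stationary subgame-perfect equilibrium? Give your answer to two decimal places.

In a stationary SPE each proposer offers the other exactly their discounted continuation value.
If the away team keeps x when proposing and the home team keeps y when proposing, then x = 240 − 0.51y and y = 240 − 0.96x.
Solving: x = 240(1 − 0.51) / (1 − 0.96·0.51) = 117.6 / 0.5104 ≈ 230.4075.
The home team gets 240 − 230.4075 ≈ 9.5925.

230.41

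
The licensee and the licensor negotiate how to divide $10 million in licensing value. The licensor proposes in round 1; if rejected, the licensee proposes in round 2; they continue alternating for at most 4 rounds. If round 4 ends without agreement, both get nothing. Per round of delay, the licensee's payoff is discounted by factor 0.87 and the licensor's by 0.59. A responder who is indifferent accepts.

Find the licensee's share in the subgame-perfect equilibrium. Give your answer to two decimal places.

Round 4 (the licensee proposes): the licensor will accept anything ≥ 0, so the licensee offers 0 and keeps 10.
Round 3 (the licensor proposes): the licensee can get 10 next round, worth 0.87 × 10 = 8.7 now, so the licensor offers 8.7, keeping 1.3.
Round 2 (the licensee proposes): the licensor can get 1.3 next round, worth 0.59 × 1.3 = 0.767 now. The licensee offers 0.767 and keeps 10 − 0.767 = 9.233.
Round 1 (the licensor proposes): the licensee can get 9.233 next round, worth 0.87 × 9.233 = 8.03271 now; the licensor offers that and keeps 1.96729.

8.03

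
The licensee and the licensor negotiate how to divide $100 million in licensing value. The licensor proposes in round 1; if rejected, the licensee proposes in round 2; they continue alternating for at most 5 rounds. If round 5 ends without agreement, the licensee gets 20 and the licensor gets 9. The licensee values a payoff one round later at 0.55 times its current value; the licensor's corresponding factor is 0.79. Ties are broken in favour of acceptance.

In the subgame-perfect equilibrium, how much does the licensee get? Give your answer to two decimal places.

20.34

Work backward from the last round.
Round 5 (the licensor proposes): the licensee gets 20 if talks fail, so the licensor offers 20 and keeps 80.
Round 4 (the licensee proposes): the licensor can get 80 next round, worth 0.79 × 80 = 63.2 now. The licensee offers 63.2 and keeps 100 − 63.2 = 36.8.
Round 3 (the licensor proposes): the licensee can get 36.8 next round, worth 0.55 × 36.8 = 20.24 now; the licensor offers that and keeps 79.76.
Round 2 (the licensee proposes): the licensor can get 79.76 next round, worth 0.79 × 79.76 = 63.0104 now; the licensee offers that and keeps 36.9896.
Round 1 (the licensor proposes): the licensee can get 36.9896 next round, worth 0.55 × 36.9896 = 20.34428 now, so the licensor offers 20.34428, keeping 79.65572.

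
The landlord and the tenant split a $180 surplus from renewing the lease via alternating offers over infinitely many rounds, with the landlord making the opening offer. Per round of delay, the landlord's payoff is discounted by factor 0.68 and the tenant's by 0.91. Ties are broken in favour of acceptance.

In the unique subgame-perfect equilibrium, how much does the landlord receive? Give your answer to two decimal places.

42.50

Let x be the landlord's share when the landlord proposes and y be the tenant's share when the tenant proposes.
The tenant accepts iff offered ≥ 0.91·y, so x = 180 − 0.91y. Symmetrically y = 180 − 0.68x.
Substituting: x = 180 − 0.91(180 − 0.68x), giving x(1 − 0.68·0.91) = 180(1 − 0.91).
So x = 180 × 0.09 / 0.3812 ≈ 42.4974, and the tenant receives 180 − x ≈ 137.5026.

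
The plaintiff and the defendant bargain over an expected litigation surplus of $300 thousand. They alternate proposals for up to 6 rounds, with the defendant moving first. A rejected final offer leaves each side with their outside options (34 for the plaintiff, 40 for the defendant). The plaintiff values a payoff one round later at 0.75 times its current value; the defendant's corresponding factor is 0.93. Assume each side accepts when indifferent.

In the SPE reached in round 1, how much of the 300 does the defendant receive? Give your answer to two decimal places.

178.40

Round 6 (the plaintiff proposes): the defendant gets 40 if talks fail, so the plaintiff offers 40 and keeps 260.
Round 5 (the defendant proposes): the plaintiff can get 260 next round, worth 0.75 × 260 = 195 now, so the defendant offers 195, keeping 105.
Round 4 (the plaintiff proposes): the defendant can get 105 next round, worth 0.93 × 105 = 97.65 now. The plaintiff offers 97.65 and keeps 300 − 97.65 = 202.35.
Round 3 (the defendant proposes): the plaintiff can get 202.35 next round, worth 0.75 × 202.35 = 151.7625 now, so the defendant offers 151.7625, keeping 148.2375.
Round 2 (the plaintiff proposes): the defendant can get 148.2375 next round, worth 0.93 × 148.2375 = 137.860875 now, so the plaintiff offers 137.860875, keeping 162.139125.
Round 1 (the defendant proposes): the plaintiff can get 162.139125 next round, worth 0.75 × 162.139125 = 121.60434375 now; the defendant offers that and keeps 178.39565625.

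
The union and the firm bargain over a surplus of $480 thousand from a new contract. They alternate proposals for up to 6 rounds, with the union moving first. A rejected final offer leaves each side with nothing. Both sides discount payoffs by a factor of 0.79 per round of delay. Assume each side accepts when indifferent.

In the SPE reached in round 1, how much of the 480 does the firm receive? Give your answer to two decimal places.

Work backward from the last round.
Round 6 (the firm proposes): rejection yields 0 for the union; the firm offers 0 and keeps 480.
Round 5 (the union proposes): the firm can get 480 next round, worth 0.79 × 480 = 379.2 now; the union offers that and keeps 100.8.
Round 4 (the firm proposes): the union can get 100.8 next round, worth 0.79 × 100.8 = 79.632 now; the firm offers that and keeps 400.368.
Round 3 (the union proposes): the firm can get 400.368 next round, worth 0.79 × 400.368 = 316.29072 now; the union offers that and keeps 163.70928.
Round 2 (the firm proposes): the union can get 163.70928 next round, worth 0.79 × 163.70928 = 129.3303312 now, so the firm offers 129.3303312, keeping 350.6696688.
Round 1 (the union proposes): the firm can get 350.6696688 next round, worth 0.79 × 350.6696688 = 277.029038352 now; the union offers that and keeps 202.970961648.

277.03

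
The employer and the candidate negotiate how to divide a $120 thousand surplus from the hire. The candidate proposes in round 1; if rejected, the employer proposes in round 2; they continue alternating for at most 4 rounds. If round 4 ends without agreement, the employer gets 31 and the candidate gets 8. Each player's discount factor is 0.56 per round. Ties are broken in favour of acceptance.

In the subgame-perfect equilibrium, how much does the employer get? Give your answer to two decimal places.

Round 4 (the employer proposes): the candidate gets 8 if talks fail, so the employer offers 8 and keeps 112.
Round 3 (the candidate proposes): the employer can get 112 next round, worth 0.56 × 112 = 62.72 now, so the candidate offers 62.72, keeping 57.28.
Round 2 (the employer proposes): the candidate can get 57.28 next round, worth 0.56 × 57.28 = 32.0768 now; the employer offers that and keeps 87.9232.
Round 1 (the candidate proposes): the employer can get 87.9232 next round, worth 0.56 × 87.9232 = 49.236992 now, so the candidate offers 49.236992, keeping 70.763008.

49.24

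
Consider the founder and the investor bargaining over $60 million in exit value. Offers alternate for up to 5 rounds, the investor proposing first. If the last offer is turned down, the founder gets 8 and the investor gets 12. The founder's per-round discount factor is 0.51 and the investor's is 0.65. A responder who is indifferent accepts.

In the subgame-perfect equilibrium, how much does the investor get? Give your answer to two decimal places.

Round 5 (the investor proposes): the founder gets 8 if talks fail, so the investor offers 8 and keeps 52.
Round 4 (the founder proposes): the investor can get 52 next round, worth 0.65 × 52 = 33.8 now. The founder offers 33.8 and keeps 60 − 33.8 = 26.2.
Round 3 (the investor proposes): the founder can get 26.2 next round, worth 0.51 × 26.2 = 13.362 now; the investor offers that and keeps 46.638.
Round 2 (the founder proposes): the investor can get 46.638 next round, worth 0.65 × 46.638 = 30.3147 now; the founder offers that and keeps 29.6853.
Round 1 (the investor proposes): the founder can get 29.6853 next round, worth 0.51 × 29.6853 = 15.139503 now; the investor offers that and keeps 44.860497.

44.86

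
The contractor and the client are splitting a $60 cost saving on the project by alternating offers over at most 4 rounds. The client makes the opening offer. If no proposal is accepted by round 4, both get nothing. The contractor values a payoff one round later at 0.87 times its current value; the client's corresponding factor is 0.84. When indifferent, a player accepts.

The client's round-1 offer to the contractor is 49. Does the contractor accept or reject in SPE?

Round 4 (the contractor proposes): the client will accept anything ≥ 0, so the contractor offers 0 and keeps 60.
Round 3 (the client proposes): the contractor can get 60 next round, worth 0.87 × 60 = 52.2 now; the client offers that and keeps 7.8.
Round 2 (the contractor proposes): the client can get 7.8 next round, worth 0.84 × 7.8 = 6.552 now; the contractor offers that and keeps 53.448.
So by rejecting in round 1, the contractor gets 53.448 next round, worth 0.87 × 53.448 = 46.49976 now.
Offer 49 ≥ 46.49976, so the contractor accepts.

Accept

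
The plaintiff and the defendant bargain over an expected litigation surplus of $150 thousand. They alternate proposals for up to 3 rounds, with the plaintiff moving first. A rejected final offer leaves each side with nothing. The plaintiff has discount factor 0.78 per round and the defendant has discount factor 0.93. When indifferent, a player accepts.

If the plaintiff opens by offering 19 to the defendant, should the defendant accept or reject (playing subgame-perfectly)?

Work out the defendant's continuation value if the offer is rejected.
Round 3 (the plaintiff proposes): rejection yields 0 for the defendant; the plaintiff offers 0 and keeps 150.
Round 2 (the defendant proposes): the plaintiff can get 150 next round, worth 0.78 × 150 = 117 now; the defendant offers that and keeps 33.
So by rejecting in round 1, the defendant gets 33 next round, worth 0.93 × 33 = 30.69 now.
Offer 19 < 30.69, so the defendant rejects.

Reject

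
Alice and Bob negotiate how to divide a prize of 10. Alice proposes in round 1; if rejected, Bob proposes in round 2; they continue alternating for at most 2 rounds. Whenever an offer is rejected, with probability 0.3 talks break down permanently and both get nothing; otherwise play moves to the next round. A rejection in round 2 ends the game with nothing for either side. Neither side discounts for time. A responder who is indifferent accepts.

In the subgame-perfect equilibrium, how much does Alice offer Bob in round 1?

Round 2 (Bob proposes): Alice will accept anything ≥ 0, so Bob offers 0 and keeps 10.
Round 1 (Alice proposes): rejecting gives Bob an expected 0.7 × 10 = 7; Alice offers that and keeps 3.

7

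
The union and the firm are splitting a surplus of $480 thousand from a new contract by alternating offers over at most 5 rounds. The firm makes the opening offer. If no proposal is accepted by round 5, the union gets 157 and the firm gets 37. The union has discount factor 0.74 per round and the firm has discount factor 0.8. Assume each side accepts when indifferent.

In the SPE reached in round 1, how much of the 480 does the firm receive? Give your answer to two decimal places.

By backward induction:
Round 5 (the firm proposes): the union gets 157 if talks fail, so the firm offers 157 and keeps 323.
Round 4 (the union proposes): the firm can get 323 next round, worth 0.8 × 323 = 258.4 now; the union offers that and keeps 221.6.
Round 3 (the firm proposes): the union can get 221.6 next round, worth 0.74 × 221.6 = 163.984 now. The firm offers 163.984 and keeps 480 − 163.984 = 316.016.
Round 2 (the union proposes): the firm can get 316.016 next round, worth 0.8 × 316.016 = 252.8128 now; the union offers that and keeps 227.1872.
Round 1 (the firm proposes): the union can get 227.1872 next round, worth 0.74 × 227.1872 = 168.118528 now. The firm offers 168.118528 and keeps 480 − 168.118528 = 311.881472.

311.88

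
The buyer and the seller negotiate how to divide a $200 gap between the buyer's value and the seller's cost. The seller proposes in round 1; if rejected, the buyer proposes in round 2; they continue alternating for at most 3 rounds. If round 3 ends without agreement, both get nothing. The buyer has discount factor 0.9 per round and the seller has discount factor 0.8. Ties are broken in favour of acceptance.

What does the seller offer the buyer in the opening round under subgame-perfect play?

36

Round 3 (the seller proposes): rejection yields 0 for the buyer; the seller offers 0 and keeps 200.
Round 2 (the buyer proposes): the seller can get 200 next round, worth 0.8 × 200 = 160 now. The buyer offers 160 and keeps 200 − 160 = 40.
Round 1 (the seller proposes): the buyer can get 40 next round, worth 0.9 × 40 = 36 now; the seller offers that and keeps 164.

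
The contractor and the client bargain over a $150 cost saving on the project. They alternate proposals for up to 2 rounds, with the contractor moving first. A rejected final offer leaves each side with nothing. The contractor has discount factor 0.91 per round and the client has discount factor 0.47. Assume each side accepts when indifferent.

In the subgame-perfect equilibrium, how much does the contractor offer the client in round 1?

70.5

Round 2 (the client proposes): rejection yields 0 for the contractor; the client offers 0 and keeps 150.
Round 1 (the contractor proposes): the client can get 150 next round, worth 0.47 × 150 = 70.5 now; the contractor offers that and keeps 79.5.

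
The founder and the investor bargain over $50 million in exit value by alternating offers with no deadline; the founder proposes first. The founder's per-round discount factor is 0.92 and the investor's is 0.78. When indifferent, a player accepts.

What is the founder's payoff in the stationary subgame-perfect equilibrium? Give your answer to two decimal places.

38.95

In a stationary SPE each proposer offers the other exactly their discounted continuation value.
If the founder keeps x when proposing and the investor keeps y when proposing, then x = 50 − 0.78y and y = 50 − 0.92x.
Solving: x = 50(1 − 0.78) / (1 − 0.92·0.78) = 11 / 0.2824 ≈ 38.9518.
The investor gets 50 − 38.9518 ≈ 11.0482.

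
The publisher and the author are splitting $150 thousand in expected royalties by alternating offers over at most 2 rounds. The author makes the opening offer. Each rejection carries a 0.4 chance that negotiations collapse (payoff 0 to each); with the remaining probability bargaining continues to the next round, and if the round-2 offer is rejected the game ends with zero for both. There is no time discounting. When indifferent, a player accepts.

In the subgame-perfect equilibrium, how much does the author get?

Round 2 (the publisher proposes): the author will accept anything ≥ 0, so the publisher offers 0 and keeps 150.
Round 1 (the author proposes): rejecting gives the publisher an expected 0.6 × 150 = 90. The author offers 90 and keeps 150 − 90 = 60.

60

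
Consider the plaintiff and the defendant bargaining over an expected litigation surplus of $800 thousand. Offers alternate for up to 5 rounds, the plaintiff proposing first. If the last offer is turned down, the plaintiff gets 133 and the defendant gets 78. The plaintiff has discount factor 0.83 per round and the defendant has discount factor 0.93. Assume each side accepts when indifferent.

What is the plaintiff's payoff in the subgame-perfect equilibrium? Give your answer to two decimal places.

529.42

Work backward from the last round.
Round 5 (the plaintiff proposes): the defendant gets 78 if talks fail, so the plaintiff offers 78 and keeps 722.
Round 4 (the defendant proposes): the plaintiff can get 722 next round, worth 0.83 × 722 = 599.26 now, so the defendant offers 599.26, keeping 200.74.
Round 3 (the plaintiff proposes): the defendant can get 200.74 next round, worth 0.93 × 200.74 = 186.6882 now. The plaintiff offers 186.6882 and keeps 800 − 186.6882 = 613.3118.
Round 2 (the defendant proposes): the plaintiff can get 613.3118 next round, worth 0.83 × 613.3118 = 509.048794 now. The defendant offers 509.048794 and keeps 800 − 509.048794 = 290.951206.
Round 1 (the plaintiff proposes): the defendant can get 290.951206 next round, worth 0.93 × 290.951206 = 270.58462158 now. The plaintiff offers 270.58462158 and keeps 800 − 270.58462158 = 529.41537842.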